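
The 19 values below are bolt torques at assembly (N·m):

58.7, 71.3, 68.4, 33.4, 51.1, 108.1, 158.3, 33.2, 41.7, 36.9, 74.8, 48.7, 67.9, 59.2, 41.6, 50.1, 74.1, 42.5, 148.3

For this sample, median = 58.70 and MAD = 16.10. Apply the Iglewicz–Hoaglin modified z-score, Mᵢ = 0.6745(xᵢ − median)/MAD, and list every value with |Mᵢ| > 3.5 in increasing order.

|Mᵢ| > 3.5 ⇔ |xᵢ − 58.70| > 3.5·16.10/0.6745 = 83.54.
So outliers lie outside [-24.84, 142.24].
148.3: M = 3.75 → outlier.
158.3: M = 4.17 → outlier.

148.3, 158.3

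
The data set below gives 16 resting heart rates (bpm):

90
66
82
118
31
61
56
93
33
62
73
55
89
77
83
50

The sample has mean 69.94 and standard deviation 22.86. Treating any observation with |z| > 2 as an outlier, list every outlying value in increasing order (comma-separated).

118

Cutoffs at x̄ ± 2s: 69.94 ± 2·22.86 = [24.22, 115.66].
118: z = 2.10, |z| > 2 → outlier.
Every other value lies within [24.22, 115.66].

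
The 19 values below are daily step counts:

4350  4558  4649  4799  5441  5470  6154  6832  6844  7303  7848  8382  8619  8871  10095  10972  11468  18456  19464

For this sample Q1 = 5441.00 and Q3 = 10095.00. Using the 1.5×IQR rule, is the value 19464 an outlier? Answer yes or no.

yes

IQR = Q3 − Q1 = 10095.00 − 5441.00 = 4654.00.
Lower fence = Q1 − 1.5·IQR = 5441.00 − 6981.00 = -1540.00.
Upper fence = Q3 + 1.5·IQR = 10095.00 + 6981.00 = 17076.00.
19464 lies above the upper fence.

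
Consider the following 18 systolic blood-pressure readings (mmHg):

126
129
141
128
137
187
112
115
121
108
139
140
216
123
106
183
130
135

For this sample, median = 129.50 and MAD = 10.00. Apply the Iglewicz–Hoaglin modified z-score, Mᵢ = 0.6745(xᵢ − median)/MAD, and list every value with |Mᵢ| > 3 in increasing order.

|Mᵢ| > 3 ⇔ |xᵢ − 129.50| > 3·10.00/0.6745 = 44.48.
So outliers lie outside [85.02, 173.98].
183: M = 3.61 → outlier.
187: M = 3.88 → outlier.
216: M = 5.83 → outlier.

183, 187, 216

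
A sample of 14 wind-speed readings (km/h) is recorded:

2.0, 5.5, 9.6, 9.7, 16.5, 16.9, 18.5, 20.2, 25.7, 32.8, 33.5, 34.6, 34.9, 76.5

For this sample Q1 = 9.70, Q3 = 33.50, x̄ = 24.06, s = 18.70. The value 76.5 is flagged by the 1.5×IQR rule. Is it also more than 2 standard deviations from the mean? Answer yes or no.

yes

z = (76.5 − 24.06) / 18.70 = 2.80.
|z| = 2.80 > 2.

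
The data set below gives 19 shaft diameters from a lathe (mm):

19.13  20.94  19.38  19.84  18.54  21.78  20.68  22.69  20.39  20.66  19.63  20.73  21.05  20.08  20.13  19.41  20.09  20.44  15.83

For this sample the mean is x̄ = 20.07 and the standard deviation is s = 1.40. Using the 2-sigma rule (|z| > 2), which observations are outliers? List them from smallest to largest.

Cutoffs at x̄ ± 2s: 20.07 ± 2·1.40 = [17.27, 22.87].
15.83: z = -3.03, |z| > 2 → outlier.
Every other value lies within [17.27, 22.87].

15.83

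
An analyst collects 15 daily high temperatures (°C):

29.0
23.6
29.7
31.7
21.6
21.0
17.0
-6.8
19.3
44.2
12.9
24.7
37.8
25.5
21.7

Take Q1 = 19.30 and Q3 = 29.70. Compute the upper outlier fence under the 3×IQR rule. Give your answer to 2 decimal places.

60.90

IQR = Q3 − Q1 = 29.70 − 19.30 = 10.40.
Lower fence = Q1 − 3·IQR = 19.30 − 31.20 = -11.90.
Upper fence = Q3 + 3·IQR = 29.70 + 31.20 = 60.90.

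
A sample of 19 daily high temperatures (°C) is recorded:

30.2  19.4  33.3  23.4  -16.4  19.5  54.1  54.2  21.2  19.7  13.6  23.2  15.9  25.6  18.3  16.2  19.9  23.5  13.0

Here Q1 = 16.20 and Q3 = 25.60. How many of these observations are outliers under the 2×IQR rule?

IQR = 9.40; fences at 16.20 − 18.80 = -2.60 and 25.60 + 18.80 = 44.40.
Outside the cutoffs: -16.4, 54.1, 54.2.

3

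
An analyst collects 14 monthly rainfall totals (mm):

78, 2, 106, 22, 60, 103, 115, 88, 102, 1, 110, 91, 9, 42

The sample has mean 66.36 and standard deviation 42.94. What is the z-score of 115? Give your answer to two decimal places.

z = (115 − 66.36) / 42.94 = 1.13.

1.13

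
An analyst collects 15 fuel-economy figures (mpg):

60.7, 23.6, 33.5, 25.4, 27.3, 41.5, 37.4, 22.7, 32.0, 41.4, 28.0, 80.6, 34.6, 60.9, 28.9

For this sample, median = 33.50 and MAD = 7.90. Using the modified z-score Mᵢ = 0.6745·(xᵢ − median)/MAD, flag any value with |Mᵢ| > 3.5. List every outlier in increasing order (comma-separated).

|Mᵢ| > 3.5 ⇔ |xᵢ − 33.50| > 3.5·7.90/0.6745 = 40.99.
So outliers lie outside [-7.49, 74.49].
80.6: M = 4.02 → outlier.

80.6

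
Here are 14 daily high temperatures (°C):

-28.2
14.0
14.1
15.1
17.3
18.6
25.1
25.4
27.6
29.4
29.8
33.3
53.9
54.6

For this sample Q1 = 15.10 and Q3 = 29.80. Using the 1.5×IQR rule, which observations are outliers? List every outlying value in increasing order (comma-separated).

IQR = Q3 − Q1 = 29.80 − 15.10 = 14.70.
Lower fence = Q1 − 1.5·IQR = 15.10 − 22.05 = -6.95.
Upper fence = Q3 + 1.5·IQR = 29.80 + 22.05 = 51.85.
-28.2 < -6.95 → outlier.
53.9 > 51.85 → outlier.
54.6 > 51.85 → outlier.
All remaining values lie within [-6.95, 51.85].

-28.2, 53.9, 54.6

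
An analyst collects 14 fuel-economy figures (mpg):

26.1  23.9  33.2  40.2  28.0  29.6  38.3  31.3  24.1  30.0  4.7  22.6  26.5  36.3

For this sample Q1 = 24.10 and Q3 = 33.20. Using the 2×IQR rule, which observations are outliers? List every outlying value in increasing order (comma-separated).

IQR = Q3 − Q1 = 33.20 − 24.10 = 9.10.
Lower fence = Q1 − 2·IQR = 24.10 − 18.20 = 5.90.
Upper fence = Q3 + 2·IQR = 33.20 + 18.20 = 51.40.
4.7 < 5.90 → outlier.
All remaining values lie within [5.90, 51.40].

4.7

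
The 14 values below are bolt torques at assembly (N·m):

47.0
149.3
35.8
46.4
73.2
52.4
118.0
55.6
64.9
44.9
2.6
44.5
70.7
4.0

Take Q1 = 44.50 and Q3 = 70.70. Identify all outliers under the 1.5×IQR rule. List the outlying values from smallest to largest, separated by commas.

2.6, 4.0, 118.0, 149.3

IQR = Q3 − Q1 = 70.70 − 44.50 = 26.20.
Lower fence = Q1 − 1.5·IQR = 44.50 − 39.30 = 5.20.
Upper fence = Q3 + 1.5·IQR = 70.70 + 39.30 = 110.00.
2.6 < 5.20 → outlier.
4.0 < 5.20 → outlier.
118.0 > 110.00 → outlier.
149.3 > 110.00 → outlier.
All remaining values lie within [5.20, 110.00].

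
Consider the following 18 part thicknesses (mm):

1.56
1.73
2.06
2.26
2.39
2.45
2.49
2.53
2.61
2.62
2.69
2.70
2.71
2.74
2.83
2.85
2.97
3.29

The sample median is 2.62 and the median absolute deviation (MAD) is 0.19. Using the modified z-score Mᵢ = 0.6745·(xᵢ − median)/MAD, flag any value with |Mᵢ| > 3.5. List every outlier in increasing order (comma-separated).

1.56

|Mᵢ| > 3.5 ⇔ |xᵢ − 2.62| > 3.5·0.19/0.6745 = 0.99.
So outliers lie outside [1.63, 3.61].
1.56: M = -3.76 → outlier.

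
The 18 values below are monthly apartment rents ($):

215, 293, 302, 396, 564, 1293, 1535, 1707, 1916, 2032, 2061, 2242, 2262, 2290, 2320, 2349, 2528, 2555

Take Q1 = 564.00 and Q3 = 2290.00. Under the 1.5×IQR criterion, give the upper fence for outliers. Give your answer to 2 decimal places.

4879.00

IQR = Q3 − Q1 = 2290.00 − 564.00 = 1726.00.
Lower fence = Q1 − 1.5·IQR = 564.00 − 2589.00 = -2025.00.
Upper fence = Q3 + 1.5·IQR = 2290.00 + 2589.00 = 4879.00.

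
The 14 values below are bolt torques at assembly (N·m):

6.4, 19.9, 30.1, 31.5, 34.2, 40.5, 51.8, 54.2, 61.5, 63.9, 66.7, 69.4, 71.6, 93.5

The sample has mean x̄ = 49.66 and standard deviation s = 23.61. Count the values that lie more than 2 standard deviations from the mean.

0

Cutoffs: x̄ ± 2s = [2.44, 96.88].
Every value lies within the cutoffs.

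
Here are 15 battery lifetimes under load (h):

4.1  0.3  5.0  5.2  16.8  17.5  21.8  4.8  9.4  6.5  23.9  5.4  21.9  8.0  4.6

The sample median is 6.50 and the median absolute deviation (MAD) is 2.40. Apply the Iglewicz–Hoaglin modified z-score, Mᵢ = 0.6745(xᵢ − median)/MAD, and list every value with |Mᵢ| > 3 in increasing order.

17.5, 21.8, 21.9, 23.9

|Mᵢ| > 3 ⇔ |xᵢ − 6.50| > 3·2.40/0.6745 = 10.67.
So outliers lie outside [-4.17, 17.17].
17.5: M = 3.09 → outlier.
21.8: M = 4.30 → outlier.
21.9: M = 4.33 → outlier.
23.9: M = 4.89 → outlier.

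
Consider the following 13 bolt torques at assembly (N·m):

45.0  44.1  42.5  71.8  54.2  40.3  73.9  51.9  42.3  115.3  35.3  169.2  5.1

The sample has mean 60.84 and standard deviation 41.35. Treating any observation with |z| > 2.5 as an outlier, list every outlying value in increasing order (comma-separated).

169.2

Cutoffs at x̄ ± 2.5s: 60.84 ± 2.5·41.35 = [-42.535, 164.215].
169.2: z = 2.62, |z| > 2.5 → outlier.
Every other value lies within [-42.535, 164.215].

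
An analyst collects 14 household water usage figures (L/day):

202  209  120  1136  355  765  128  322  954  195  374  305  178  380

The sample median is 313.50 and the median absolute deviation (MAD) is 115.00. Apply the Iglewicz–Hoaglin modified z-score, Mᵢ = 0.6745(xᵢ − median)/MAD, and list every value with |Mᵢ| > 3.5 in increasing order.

954, 1136

|Mᵢ| > 3.5 ⇔ |xᵢ − 313.50| > 3.5·115.00/0.6745 = 596.74.
So outliers lie outside [-283.24, 910.24].
954: M = 3.76 → outlier.
1136: M = 4.82 → outlier.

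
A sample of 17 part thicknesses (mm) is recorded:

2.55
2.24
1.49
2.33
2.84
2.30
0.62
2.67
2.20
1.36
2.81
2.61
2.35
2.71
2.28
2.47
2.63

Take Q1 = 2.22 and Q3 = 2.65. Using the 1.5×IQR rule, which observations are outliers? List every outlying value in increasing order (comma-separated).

IQR = Q3 − Q1 = 2.65 − 2.22 = 0.43.
Lower fence = Q1 − 1.5·IQR = 2.22 − 0.645 = 1.575.
Upper fence = Q3 + 1.5·IQR = 2.65 + 0.645 = 3.295.
0.62 < 1.575 → outlier.
1.36 < 1.575 → outlier.
1.49 < 1.575 → outlier.
All remaining values lie within [1.575, 3.295].

0.62, 1.36, 1.49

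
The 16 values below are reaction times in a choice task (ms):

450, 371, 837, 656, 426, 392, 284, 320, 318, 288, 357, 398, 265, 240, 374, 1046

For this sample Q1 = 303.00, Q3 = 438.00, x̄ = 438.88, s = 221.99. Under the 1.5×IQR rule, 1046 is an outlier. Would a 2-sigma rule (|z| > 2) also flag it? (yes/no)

yes

z = (1046 − 438.88) / 221.99 = 2.73.
|z| = 2.73 > 2.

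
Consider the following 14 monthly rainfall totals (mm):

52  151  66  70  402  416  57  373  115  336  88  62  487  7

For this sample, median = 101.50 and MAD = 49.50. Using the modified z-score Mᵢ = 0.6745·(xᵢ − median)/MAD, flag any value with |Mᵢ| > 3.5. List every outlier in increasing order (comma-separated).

373, 402, 416, 487

|Mᵢ| > 3.5 ⇔ |xᵢ − 101.50| > 3.5·49.50/0.6745 = 256.86.
So outliers lie outside [-155.36, 358.36].
373: M = 3.70 → outlier.
402: M = 4.09 → outlier.
416: M = 4.29 → outlier.
487: M = 5.25 → outlier.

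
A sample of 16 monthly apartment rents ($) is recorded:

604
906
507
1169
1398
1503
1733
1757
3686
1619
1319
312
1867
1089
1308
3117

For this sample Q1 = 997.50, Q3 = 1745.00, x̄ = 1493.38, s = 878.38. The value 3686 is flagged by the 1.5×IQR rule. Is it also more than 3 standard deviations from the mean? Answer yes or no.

no

z = (3686 − 1493.38) / 878.38 = 2.50.
|z| = 2.50 ≤ 3.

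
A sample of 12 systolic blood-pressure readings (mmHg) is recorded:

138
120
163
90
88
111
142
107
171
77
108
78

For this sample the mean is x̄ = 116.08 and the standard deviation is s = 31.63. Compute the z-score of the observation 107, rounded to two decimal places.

z = (107 − 116.08) / 31.63 = -0.29.

-0.29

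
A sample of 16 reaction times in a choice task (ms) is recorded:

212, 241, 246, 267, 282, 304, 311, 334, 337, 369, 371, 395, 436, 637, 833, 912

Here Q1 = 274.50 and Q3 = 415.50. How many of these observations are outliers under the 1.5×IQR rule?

IQR = 141.00; fences at 274.50 − 211.50 = 63.00 and 415.50 + 211.50 = 627.00.
Outside the cutoffs: 637, 833, 912.

3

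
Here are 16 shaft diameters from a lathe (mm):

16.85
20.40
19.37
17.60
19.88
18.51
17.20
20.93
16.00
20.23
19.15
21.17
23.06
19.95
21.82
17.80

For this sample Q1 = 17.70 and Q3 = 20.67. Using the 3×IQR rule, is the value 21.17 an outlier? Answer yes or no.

IQR = Q3 − Q1 = 20.67 − 17.70 = 2.97.
Lower fence = Q1 − 3·IQR = 17.70 − 8.91 = 8.79.
Upper fence = Q3 + 3·IQR = 20.67 + 8.91 = 29.58.
21.17 lies within [8.79, 29.58].

no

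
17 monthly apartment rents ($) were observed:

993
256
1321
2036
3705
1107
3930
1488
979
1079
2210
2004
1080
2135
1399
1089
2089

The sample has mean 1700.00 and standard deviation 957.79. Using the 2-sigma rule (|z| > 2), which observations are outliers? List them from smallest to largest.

Cutoffs at x̄ ± 2s: 1700.00 ± 2·957.79 = [-215.58, 3615.58].
3705: z = 2.09, |z| > 2 → outlier.
3930: z = 2.33, |z| > 2 → outlier.
Every other value lies within [-215.58, 3615.58].

3705, 3930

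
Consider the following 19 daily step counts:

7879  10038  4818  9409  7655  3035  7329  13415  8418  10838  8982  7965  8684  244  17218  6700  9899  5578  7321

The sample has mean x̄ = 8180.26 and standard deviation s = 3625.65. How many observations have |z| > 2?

Cutoffs: x̄ ± 2s = [928.96, 15431.56].
Outside the cutoffs: 244, 17218.

2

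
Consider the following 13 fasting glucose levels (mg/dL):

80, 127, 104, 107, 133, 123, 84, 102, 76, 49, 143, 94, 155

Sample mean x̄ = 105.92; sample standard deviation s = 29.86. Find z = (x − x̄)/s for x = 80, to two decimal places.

-0.87

z = (80 − 105.92) / 29.86 = -0.87.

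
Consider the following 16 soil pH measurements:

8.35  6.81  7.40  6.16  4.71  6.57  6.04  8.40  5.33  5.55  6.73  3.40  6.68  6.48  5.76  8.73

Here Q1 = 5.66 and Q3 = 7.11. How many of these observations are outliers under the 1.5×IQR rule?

1

IQR = 1.45; fences at 5.66 − 2.175 = 3.485 and 7.11 + 2.175 = 9.285.
Outside the cutoffs: 3.40.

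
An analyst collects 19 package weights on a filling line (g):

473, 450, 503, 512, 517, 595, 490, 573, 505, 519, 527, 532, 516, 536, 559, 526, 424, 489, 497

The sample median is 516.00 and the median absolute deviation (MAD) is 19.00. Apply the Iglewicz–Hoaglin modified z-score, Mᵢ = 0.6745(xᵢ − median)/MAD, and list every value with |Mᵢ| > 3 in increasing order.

424

|Mᵢ| > 3 ⇔ |xᵢ − 516.00| > 3·19.00/0.6745 = 84.51.
So outliers lie outside [431.49, 600.51].
424: M = -3.27 → outlier.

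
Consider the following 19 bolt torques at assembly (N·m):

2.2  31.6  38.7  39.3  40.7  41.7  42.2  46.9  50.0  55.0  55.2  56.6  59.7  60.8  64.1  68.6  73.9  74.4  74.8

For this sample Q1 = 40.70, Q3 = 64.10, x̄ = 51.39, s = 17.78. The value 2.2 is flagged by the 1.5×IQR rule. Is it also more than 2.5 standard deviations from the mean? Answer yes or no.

z = (2.2 − 51.39) / 17.78 = -2.77.
|z| = 2.77 > 2.5.

yes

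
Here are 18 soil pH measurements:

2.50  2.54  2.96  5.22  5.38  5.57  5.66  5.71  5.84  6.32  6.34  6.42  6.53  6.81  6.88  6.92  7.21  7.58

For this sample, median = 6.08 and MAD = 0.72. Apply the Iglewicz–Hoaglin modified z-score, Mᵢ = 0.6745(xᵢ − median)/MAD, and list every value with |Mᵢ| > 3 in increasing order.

2.50, 2.54

|Mᵢ| > 3 ⇔ |xᵢ − 6.08| > 3·0.72/0.6745 = 3.20.
So outliers lie outside [2.88, 9.28].
2.50: M = -3.35 → outlier.
2.54: M = -3.32 → outlier.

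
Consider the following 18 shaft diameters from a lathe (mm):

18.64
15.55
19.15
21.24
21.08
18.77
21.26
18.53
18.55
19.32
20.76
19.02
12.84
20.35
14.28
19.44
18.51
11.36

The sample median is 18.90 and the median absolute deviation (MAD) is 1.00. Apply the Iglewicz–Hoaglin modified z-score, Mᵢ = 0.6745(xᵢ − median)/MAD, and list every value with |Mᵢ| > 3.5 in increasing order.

|Mᵢ| > 3.5 ⇔ |xᵢ − 18.90| > 3.5·1.00/0.6745 = 5.19.
So outliers lie outside [13.71, 24.09].
11.36: M = -5.09 → outlier.
12.84: M = -4.09 → outlier.

11.36, 12.84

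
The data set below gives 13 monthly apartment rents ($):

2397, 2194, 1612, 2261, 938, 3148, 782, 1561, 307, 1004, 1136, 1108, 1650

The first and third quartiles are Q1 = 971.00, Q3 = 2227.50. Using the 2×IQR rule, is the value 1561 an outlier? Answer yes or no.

IQR = Q3 − Q1 = 2227.50 − 971.00 = 1256.50.
Lower fence = Q1 − 2·IQR = 971.00 − 2513.00 = -1542.00.
Upper fence = Q3 + 2·IQR = 2227.50 + 2513.00 = 4740.50.
1561 lies within [-1542.00, 4740.50].

no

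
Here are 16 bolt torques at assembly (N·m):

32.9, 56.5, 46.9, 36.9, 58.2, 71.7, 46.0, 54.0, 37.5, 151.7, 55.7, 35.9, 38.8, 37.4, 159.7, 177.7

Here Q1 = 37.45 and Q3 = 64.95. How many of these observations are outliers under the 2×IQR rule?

IQR = 27.50; fences at 37.45 − 55.00 = -17.55 and 64.95 + 55.00 = 119.95.
Outside the cutoffs: 151.7, 159.7, 177.7.

3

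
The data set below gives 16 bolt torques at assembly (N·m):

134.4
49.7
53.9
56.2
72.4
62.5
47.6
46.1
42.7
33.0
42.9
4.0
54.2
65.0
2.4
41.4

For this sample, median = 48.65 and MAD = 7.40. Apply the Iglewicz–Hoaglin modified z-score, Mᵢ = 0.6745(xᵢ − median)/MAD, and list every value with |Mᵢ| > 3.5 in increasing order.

|Mᵢ| > 3.5 ⇔ |xᵢ − 48.65| > 3.5·7.40/0.6745 = 38.40.
So outliers lie outside [10.25, 87.05].
2.4: M = -4.22 → outlier.
4.0: M = -4.07 → outlier.
134.4: M = 7.82 → outlier.

2.4, 4.0, 134.4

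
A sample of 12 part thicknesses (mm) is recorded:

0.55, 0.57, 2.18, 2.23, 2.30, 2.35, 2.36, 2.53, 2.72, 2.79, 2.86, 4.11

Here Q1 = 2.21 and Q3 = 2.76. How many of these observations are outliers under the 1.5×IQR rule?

IQR = 0.55; fences at 2.21 − 0.825 = 1.385 and 2.76 + 0.825 = 3.585.
Outside the cutoffs: 0.55, 0.57, 4.11.

3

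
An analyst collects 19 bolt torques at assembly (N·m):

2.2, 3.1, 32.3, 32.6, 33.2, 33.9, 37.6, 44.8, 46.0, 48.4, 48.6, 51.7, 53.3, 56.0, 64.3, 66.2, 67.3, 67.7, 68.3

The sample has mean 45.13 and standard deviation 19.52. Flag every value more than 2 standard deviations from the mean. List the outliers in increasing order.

Cutoffs at x̄ ± 2s: 45.13 ± 2·19.52 = [6.09, 84.17].
2.2: z = -2.20, |z| > 2 → outlier.
3.1: z = -2.15, |z| > 2 → outlier.
Every other value lies within [6.09, 84.17].

2.2, 3.1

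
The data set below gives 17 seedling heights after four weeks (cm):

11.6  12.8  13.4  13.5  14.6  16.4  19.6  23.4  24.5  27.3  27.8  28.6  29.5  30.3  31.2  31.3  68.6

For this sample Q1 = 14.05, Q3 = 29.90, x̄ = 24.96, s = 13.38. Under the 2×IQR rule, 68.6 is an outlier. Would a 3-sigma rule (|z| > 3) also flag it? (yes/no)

yes

z = (68.6 − 24.96) / 13.38 = 3.26.
|z| = 3.26 > 3.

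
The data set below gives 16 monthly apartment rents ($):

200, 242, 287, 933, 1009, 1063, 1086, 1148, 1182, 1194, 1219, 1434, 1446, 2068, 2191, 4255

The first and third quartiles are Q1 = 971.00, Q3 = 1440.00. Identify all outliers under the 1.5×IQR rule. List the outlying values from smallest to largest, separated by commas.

200, 242, 2191, 4255

IQR = Q3 − Q1 = 1440.00 − 971.00 = 469.00.
Lower fence = Q1 − 1.5·IQR = 971.00 − 703.50 = 267.50.
Upper fence = Q3 + 1.5·IQR = 1440.00 + 703.50 = 2143.50.
200 < 267.50 → outlier.
242 < 267.50 → outlier.
2191 > 2143.50 → outlier.
4255 > 2143.50 → outlier.
All remaining values lie within [267.50, 2143.50].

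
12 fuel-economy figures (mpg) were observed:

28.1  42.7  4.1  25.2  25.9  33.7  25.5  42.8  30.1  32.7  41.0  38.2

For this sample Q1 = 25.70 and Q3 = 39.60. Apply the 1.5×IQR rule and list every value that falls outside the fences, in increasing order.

4.1

IQR = Q3 − Q1 = 39.60 − 25.70 = 13.90.
Lower fence = Q1 − 1.5·IQR = 25.70 − 20.85 = 4.85.
Upper fence = Q3 + 1.5·IQR = 39.60 + 20.85 = 60.45.
4.1 < 4.85 → outlier.
All remaining values lie within [4.85, 60.45].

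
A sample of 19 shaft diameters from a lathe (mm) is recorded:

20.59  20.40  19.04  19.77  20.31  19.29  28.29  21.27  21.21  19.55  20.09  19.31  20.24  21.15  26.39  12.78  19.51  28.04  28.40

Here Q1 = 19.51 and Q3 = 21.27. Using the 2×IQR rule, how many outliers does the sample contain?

5

IQR = 1.76; fences at 19.51 − 3.52 = 15.99 and 21.27 + 3.52 = 24.79.
Outside the cutoffs: 12.78, 26.39, 28.04, 28.29, 28.40.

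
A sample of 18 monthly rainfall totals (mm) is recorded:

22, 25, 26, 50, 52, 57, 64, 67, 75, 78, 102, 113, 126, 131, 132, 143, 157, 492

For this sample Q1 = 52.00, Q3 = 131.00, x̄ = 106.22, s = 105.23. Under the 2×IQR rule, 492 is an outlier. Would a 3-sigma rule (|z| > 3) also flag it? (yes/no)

yes

z = (492 − 106.22) / 105.23 = 3.67.
|z| = 3.67 > 3.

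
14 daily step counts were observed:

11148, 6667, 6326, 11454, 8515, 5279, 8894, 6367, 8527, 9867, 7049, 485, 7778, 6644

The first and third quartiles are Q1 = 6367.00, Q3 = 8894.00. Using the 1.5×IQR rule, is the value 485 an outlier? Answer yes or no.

IQR = Q3 − Q1 = 8894.00 − 6367.00 = 2527.00.
Lower fence = Q1 − 1.5·IQR = 6367.00 − 3790.50 = 2576.50.
Upper fence = Q3 + 1.5·IQR = 8894.00 + 3790.50 = 12684.50.
485 lies below the lower fence.

yes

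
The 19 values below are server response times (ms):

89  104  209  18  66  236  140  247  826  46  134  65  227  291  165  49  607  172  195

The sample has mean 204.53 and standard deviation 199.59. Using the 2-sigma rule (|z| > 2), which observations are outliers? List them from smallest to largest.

607, 826

Cutoffs at x̄ ± 2s: 204.53 ± 2·199.59 = [-194.65, 603.71].
607: z = 2.02, |z| > 2 → outlier.
826: z = 3.11, |z| > 2 → outlier.
Every other value lies within [-194.65, 603.71].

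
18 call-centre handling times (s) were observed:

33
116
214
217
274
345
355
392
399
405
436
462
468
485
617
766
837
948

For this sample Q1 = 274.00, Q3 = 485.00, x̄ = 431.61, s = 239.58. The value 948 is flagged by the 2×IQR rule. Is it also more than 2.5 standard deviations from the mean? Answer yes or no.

no

z = (948 − 431.61) / 239.58 = 2.16.
|z| = 2.16 ≤ 2.5.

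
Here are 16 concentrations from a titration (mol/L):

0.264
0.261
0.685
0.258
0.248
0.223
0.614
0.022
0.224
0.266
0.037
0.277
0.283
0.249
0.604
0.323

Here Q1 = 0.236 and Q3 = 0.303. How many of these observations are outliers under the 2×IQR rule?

5

IQR = 0.067; fences at 0.236 − 0.134 = 0.102 and 0.303 + 0.134 = 0.437.
Outside the cutoffs: 0.022, 0.037, 0.604, 0.614, 0.685.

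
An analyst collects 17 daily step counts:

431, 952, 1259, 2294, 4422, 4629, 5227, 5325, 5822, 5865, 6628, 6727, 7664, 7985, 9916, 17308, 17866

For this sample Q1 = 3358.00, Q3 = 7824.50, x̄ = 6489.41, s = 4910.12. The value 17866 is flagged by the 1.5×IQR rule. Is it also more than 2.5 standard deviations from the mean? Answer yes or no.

no

z = (17866 − 6489.41) / 4910.12 = 2.32.
|z| = 2.32 ≤ 2.5.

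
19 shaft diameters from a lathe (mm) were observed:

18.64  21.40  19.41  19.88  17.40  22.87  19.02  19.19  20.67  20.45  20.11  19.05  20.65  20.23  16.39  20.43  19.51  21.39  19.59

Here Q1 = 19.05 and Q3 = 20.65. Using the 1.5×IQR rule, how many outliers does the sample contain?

1

IQR = 1.60; fences at 19.05 − 2.40 = 16.65 and 20.65 + 2.40 = 23.05.
Outside the cutoffs: 16.39.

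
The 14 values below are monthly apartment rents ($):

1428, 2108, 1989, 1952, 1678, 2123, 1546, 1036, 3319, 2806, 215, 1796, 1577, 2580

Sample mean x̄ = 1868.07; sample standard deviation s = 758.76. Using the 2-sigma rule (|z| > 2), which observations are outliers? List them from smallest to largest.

215

Cutoffs at x̄ ± 2s: 1868.07 ± 2·758.76 = [350.55, 3385.59].
215: z = -2.18, |z| > 2 → outlier.
Every other value lies within [350.55, 3385.59].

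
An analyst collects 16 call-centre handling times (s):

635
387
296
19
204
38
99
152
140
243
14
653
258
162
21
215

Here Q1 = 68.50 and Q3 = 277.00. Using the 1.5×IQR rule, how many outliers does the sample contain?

IQR = 208.50; fences at 68.50 − 312.75 = -244.25 and 277.00 + 312.75 = 589.75.
Outside the cutoffs: 635, 653.

2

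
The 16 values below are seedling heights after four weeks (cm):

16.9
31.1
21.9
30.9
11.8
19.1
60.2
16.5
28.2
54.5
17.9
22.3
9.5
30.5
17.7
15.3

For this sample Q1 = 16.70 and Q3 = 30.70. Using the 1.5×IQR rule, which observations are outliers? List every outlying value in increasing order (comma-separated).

54.5, 60.2

IQR = Q3 − Q1 = 30.70 − 16.70 = 14.00.
Lower fence = Q1 − 1.5·IQR = 16.70 − 21.00 = -4.30.
Upper fence = Q3 + 1.5·IQR = 30.70 + 21.00 = 51.70.
54.5 > 51.70 → outlier.
60.2 > 51.70 → outlier.
All remaining values lie within [-4.30, 51.70].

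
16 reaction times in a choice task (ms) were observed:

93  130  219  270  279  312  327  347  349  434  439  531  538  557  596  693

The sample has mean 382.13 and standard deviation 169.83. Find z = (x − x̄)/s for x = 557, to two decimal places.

z = (557 − 382.13) / 169.83 = 1.03.

1.03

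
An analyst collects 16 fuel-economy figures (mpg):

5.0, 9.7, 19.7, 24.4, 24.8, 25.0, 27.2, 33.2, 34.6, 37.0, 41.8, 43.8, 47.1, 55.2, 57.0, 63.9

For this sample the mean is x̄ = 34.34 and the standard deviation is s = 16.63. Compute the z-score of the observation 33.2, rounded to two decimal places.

-0.07

z = (33.2 − 34.34) / 16.63 = -0.07.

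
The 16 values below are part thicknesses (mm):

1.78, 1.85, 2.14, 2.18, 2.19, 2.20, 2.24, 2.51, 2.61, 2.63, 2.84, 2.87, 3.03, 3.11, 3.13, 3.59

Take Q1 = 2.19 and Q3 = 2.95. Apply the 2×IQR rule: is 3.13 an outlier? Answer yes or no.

IQR = Q3 − Q1 = 2.95 − 2.19 = 0.76.
Lower fence = Q1 − 2·IQR = 2.19 − 1.52 = 0.67.
Upper fence = Q3 + 2·IQR = 2.95 + 1.52 = 4.47.
3.13 lies within [0.67, 4.47].

no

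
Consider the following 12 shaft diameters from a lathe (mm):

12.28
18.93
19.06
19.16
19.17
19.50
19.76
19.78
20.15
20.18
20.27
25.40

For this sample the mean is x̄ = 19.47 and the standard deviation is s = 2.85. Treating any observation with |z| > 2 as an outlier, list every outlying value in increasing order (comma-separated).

Cutoffs at x̄ ± 2s: 19.47 ± 2·2.85 = [13.77, 25.17].
12.28: z = -2.52, |z| > 2 → outlier.
25.40: z = 2.08, |z| > 2 → outlier.
Every other value lies within [13.77, 25.17].

12.28, 25.40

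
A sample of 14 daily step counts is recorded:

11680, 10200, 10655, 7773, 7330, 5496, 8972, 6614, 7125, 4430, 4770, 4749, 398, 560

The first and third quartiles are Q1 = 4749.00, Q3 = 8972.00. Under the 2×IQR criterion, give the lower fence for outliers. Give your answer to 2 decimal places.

-3697.00

IQR = Q3 − Q1 = 8972.00 − 4749.00 = 4223.00.
Lower fence = Q1 − 2·IQR = 4749.00 − 8446.00 = -3697.00.
Upper fence = Q3 + 2·IQR = 8972.00 + 8446.00 = 17418.00.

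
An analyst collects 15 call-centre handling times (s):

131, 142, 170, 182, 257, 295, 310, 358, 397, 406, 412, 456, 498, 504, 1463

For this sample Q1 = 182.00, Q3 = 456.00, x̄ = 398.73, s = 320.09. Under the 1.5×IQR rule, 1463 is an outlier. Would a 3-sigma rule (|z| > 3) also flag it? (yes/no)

z = (1463 − 398.73) / 320.09 = 3.32.
|z| = 3.32 > 3.

yes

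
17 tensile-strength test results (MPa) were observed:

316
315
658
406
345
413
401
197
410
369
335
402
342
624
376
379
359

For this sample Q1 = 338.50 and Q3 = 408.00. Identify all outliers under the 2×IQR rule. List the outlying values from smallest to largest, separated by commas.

197, 624, 658

IQR = Q3 − Q1 = 408.00 − 338.50 = 69.50.
Lower fence = Q1 − 2·IQR = 338.50 − 139.00 = 199.50.
Upper fence = Q3 + 2·IQR = 408.00 + 139.00 = 547.00.
197 < 199.50 → outlier.
624 > 547.00 → outlier.
658 > 547.00 → outlier.
All remaining values lie within [199.50, 547.00].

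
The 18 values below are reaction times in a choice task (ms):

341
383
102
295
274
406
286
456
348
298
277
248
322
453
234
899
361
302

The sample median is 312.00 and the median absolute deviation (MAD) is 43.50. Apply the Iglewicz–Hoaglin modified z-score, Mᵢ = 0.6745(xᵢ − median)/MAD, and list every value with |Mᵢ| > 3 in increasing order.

|Mᵢ| > 3 ⇔ |xᵢ − 312.00| > 3·43.50/0.6745 = 193.48.
So outliers lie outside [118.52, 505.48].
102: M = -3.26 → outlier.
899: M = 9.10 → outlier.

102, 899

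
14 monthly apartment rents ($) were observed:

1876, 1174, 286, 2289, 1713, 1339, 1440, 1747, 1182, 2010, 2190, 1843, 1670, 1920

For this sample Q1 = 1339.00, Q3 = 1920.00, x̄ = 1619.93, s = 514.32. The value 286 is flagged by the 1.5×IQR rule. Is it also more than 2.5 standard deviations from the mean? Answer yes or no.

yes

z = (286 − 1619.93) / 514.32 = -2.59.
|z| = 2.59 > 2.5.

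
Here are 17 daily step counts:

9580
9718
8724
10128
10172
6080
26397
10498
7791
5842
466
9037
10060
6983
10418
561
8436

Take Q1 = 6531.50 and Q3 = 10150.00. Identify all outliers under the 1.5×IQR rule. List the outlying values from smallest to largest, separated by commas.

466, 561, 26397

IQR = Q3 − Q1 = 10150.00 − 6531.50 = 3618.50.
Lower fence = Q1 − 1.5·IQR = 6531.50 − 5427.75 = 1103.75.
Upper fence = Q3 + 1.5·IQR = 10150.00 + 5427.75 = 15577.75.
466 < 1103.75 → outlier.
561 < 1103.75 → outlier.
26397 > 15577.75 → outlier.
All remaining values lie within [1103.75, 15577.75].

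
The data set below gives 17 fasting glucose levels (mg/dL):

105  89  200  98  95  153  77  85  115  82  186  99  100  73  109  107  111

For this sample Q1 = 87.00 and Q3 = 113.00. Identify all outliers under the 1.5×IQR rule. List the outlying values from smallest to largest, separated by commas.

153, 186, 200

IQR = Q3 − Q1 = 113.00 − 87.00 = 26.00.
Lower fence = Q1 − 1.5·IQR = 87.00 − 39.00 = 48.00.
Upper fence = Q3 + 1.5·IQR = 113.00 + 39.00 = 152.00.
153 > 152.00 → outlier.
186 > 152.00 → outlier.
200 > 152.00 → outlier.
All remaining values lie within [48.00, 152.00].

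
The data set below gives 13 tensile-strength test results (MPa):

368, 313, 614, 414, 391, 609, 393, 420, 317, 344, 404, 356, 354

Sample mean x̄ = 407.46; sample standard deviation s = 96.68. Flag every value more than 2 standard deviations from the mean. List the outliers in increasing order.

Cutoffs at x̄ ± 2s: 407.46 ± 2·96.68 = [214.10, 600.82].
609: z = 2.08, |z| > 2 → outlier.
614: z = 2.14, |z| > 2 → outlier.
Every other value lies within [214.10, 600.82].

609, 614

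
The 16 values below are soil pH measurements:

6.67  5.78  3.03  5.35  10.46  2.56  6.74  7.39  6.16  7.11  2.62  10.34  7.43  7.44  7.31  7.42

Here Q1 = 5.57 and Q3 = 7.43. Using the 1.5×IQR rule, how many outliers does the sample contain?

4

IQR = 1.86; fences at 5.57 − 2.79 = 2.78 and 7.43 + 2.79 = 10.22.
Outside the cutoffs: 2.56, 2.62, 10.34, 10.46.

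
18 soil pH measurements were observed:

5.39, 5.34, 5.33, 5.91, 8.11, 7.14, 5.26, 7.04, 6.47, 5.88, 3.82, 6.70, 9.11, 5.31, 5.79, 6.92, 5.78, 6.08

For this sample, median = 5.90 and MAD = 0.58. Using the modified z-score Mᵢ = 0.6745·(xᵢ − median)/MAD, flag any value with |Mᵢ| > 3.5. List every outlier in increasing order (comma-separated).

9.11

|Mᵢ| > 3.5 ⇔ |xᵢ − 5.90| > 3.5·0.58/0.6745 = 3.01.
So outliers lie outside [2.89, 8.91].
9.11: M = 3.73 → outlier.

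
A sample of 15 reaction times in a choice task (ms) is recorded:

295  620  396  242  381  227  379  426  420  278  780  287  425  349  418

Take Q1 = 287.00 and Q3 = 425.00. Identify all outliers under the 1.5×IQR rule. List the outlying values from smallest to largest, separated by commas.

IQR = Q3 − Q1 = 425.00 − 287.00 = 138.00.
Lower fence = Q1 − 1.5·IQR = 287.00 − 207.00 = 80.00.
Upper fence = Q3 + 1.5·IQR = 425.00 + 207.00 = 632.00.
780 > 632.00 → outlier.
All remaining values lie within [80.00, 632.00].

780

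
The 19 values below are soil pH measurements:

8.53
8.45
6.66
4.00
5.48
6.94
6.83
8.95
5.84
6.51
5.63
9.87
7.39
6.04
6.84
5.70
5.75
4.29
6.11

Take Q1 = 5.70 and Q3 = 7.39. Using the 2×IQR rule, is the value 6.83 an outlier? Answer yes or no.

IQR = Q3 − Q1 = 7.39 − 5.70 = 1.69.
Lower fence = Q1 − 2·IQR = 5.70 − 3.38 = 2.32.
Upper fence = Q3 + 2·IQR = 7.39 + 3.38 = 10.77.
6.83 lies within [2.32, 10.77].

no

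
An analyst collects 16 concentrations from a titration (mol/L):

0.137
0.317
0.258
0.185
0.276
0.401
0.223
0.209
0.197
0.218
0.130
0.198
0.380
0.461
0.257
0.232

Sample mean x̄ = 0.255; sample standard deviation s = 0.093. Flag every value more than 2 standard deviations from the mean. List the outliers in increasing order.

Cutoffs at x̄ ± 2s: 0.255 ± 2·0.093 = [0.069, 0.441].
0.461: z = 2.22, |z| > 2 → outlier.
Every other value lies within [0.069, 0.441].

0.461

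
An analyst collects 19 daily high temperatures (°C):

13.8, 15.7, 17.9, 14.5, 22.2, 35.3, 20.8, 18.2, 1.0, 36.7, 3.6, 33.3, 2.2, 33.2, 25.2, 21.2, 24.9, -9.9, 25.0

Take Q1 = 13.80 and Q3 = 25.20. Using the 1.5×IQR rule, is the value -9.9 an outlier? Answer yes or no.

IQR = Q3 − Q1 = 25.20 − 13.80 = 11.40.
Lower fence = Q1 − 1.5·IQR = 13.80 − 17.10 = -3.30.
Upper fence = Q3 + 1.5·IQR = 25.20 + 17.10 = 42.30.
-9.9 lies below the lower fence.

yes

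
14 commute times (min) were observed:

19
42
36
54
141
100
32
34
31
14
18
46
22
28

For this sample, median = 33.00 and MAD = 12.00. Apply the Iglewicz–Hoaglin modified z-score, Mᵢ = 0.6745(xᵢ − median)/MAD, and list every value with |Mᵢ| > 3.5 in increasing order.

|Mᵢ| > 3.5 ⇔ |xᵢ − 33.00| > 3.5·12.00/0.6745 = 62.27.
So outliers lie outside [-29.27, 95.27].
100: M = 3.77 → outlier.
141: M = 6.07 → outlier.

100, 141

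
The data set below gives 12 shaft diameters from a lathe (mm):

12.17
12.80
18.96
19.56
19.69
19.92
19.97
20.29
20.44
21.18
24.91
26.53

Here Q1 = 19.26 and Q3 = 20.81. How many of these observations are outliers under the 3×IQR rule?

IQR = 1.55; fences at 19.26 − 4.65 = 14.61 and 20.81 + 4.65 = 25.46.
Outside the cutoffs: 12.17, 12.80, 26.53.

3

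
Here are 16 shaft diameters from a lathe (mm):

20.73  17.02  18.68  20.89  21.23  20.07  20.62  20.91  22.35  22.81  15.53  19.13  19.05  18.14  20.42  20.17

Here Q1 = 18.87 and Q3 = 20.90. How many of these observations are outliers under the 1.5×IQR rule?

1

IQR = 2.03; fences at 18.87 − 3.045 = 15.825 and 20.90 + 3.045 = 23.945.
Outside the cutoffs: 15.53.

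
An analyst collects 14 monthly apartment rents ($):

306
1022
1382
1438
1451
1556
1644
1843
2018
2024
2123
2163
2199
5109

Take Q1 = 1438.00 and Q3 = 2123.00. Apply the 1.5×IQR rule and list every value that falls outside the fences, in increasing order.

IQR = Q3 − Q1 = 2123.00 − 1438.00 = 685.00.
Lower fence = Q1 − 1.5·IQR = 1438.00 − 1027.50 = 410.50.
Upper fence = Q3 + 1.5·IQR = 2123.00 + 1027.50 = 3150.50.
306 < 410.50 → outlier.
5109 > 3150.50 → outlier.
All remaining values lie within [410.50, 3150.50].

306, 5109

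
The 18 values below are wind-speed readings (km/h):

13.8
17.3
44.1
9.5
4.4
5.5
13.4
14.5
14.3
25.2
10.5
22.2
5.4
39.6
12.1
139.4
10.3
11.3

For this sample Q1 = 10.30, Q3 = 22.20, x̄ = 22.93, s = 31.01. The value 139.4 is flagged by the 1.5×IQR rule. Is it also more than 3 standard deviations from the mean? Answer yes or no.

yes

z = (139.4 − 22.93) / 31.01 = 3.76.
|z| = 3.76 > 3.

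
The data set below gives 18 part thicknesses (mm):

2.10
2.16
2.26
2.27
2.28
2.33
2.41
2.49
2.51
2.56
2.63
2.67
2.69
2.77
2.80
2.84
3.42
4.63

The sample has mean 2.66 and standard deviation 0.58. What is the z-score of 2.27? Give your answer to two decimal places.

-0.67

z = (2.27 − 2.66) / 0.58 = -0.67.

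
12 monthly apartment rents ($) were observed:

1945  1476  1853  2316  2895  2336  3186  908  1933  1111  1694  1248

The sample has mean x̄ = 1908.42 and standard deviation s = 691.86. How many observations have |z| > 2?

Cutoffs: x̄ ± 2s = [524.70, 3292.14].
Every value lies within the cutoffs.

0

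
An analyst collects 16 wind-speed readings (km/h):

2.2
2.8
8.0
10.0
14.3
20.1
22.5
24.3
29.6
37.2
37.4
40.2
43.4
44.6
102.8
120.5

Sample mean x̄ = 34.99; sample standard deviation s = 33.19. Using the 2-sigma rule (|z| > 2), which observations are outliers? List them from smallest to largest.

Cutoffs at x̄ ± 2s: 34.99 ± 2·33.19 = [-31.39, 101.37].
102.8: z = 2.04, |z| > 2 → outlier.
120.5: z = 2.58, |z| > 2 → outlier.
Every other value lies within [-31.39, 101.37].

102.8, 120.5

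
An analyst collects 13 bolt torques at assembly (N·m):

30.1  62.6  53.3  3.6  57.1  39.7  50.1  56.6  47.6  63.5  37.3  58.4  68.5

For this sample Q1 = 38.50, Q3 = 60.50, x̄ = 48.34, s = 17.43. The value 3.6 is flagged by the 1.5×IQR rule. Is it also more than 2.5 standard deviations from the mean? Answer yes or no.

yes

z = (3.6 − 48.34) / 17.43 = -2.57.
|z| = 2.57 > 2.5.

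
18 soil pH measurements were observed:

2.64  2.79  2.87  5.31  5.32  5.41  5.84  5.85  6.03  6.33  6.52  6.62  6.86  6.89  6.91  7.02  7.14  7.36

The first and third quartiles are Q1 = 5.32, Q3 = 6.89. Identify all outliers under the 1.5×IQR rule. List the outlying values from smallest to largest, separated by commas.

IQR = Q3 − Q1 = 6.89 − 5.32 = 1.57.
Lower fence = Q1 − 1.5·IQR = 5.32 − 2.355 = 2.965.
Upper fence = Q3 + 1.5·IQR = 6.89 + 2.355 = 9.245.
2.64 < 2.965 → outlier.
2.79 < 2.965 → outlier.
2.87 < 2.965 → outlier.
All remaining values lie within [2.965, 9.245].

2.64, 2.79, 2.87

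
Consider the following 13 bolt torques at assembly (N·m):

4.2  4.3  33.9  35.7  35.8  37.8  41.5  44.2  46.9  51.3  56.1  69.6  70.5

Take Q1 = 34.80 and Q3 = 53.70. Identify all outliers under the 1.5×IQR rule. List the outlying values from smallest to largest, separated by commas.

IQR = Q3 − Q1 = 53.70 − 34.80 = 18.90.
Lower fence = Q1 − 1.5·IQR = 34.80 − 28.35 = 6.45.
Upper fence = Q3 + 1.5·IQR = 53.70 + 28.35 = 82.05.
4.2 < 6.45 → outlier.
4.3 < 6.45 → outlier.
All remaining values lie within [6.45, 82.05].

4.2, 4.3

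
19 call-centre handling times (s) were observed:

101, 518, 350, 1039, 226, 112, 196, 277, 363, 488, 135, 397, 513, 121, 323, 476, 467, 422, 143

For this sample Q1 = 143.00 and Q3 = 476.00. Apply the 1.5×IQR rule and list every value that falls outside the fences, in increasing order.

1039

IQR = Q3 − Q1 = 476.00 − 143.00 = 333.00.
Lower fence = Q1 − 1.5·IQR = 143.00 − 499.50 = -356.50.
Upper fence = Q3 + 1.5·IQR = 476.00 + 499.50 = 975.50.
1039 > 975.50 → outlier.
All remaining values lie within [-356.50, 975.50].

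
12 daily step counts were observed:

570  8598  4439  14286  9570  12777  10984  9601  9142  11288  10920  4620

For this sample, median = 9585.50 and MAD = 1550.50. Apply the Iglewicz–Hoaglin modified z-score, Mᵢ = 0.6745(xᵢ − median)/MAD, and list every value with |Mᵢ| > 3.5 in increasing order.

|Mᵢ| > 3.5 ⇔ |xᵢ − 9585.50| > 3.5·1550.50/0.6745 = 8045.59.
So outliers lie outside [1539.91, 17631.09].
570: M = -3.92 → outlier.

570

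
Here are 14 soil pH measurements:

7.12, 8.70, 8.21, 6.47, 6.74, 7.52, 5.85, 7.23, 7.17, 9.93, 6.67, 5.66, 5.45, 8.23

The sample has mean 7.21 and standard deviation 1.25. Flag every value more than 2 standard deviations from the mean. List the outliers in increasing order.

Cutoffs at x̄ ± 2s: 7.21 ± 2·1.25 = [4.71, 9.71].
9.93: z = 2.18, |z| > 2 → outlier.
Every other value lies within [4.71, 9.71].

9.93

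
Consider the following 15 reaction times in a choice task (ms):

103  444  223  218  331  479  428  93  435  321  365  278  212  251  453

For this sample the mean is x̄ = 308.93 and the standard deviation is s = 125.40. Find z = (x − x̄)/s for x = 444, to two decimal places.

z = (444 − 308.93) / 125.40 = 1.08.

1.08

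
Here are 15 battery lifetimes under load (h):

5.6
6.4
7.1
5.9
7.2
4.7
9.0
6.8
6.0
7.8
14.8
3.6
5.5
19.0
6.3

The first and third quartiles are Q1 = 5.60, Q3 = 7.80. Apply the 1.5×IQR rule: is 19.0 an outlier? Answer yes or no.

yes

IQR = Q3 − Q1 = 7.80 − 5.60 = 2.20.
Lower fence = Q1 − 1.5·IQR = 5.60 − 3.30 = 2.30.
Upper fence = Q3 + 1.5·IQR = 7.80 + 3.30 = 11.10.
19.0 lies above the upper fence.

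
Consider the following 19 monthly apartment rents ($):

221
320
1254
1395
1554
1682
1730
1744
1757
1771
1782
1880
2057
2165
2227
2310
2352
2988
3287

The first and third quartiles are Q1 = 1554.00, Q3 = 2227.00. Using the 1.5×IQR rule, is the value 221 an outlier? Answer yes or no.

IQR = Q3 − Q1 = 2227.00 − 1554.00 = 673.00.
Lower fence = Q1 − 1.5·IQR = 1554.00 − 1009.50 = 544.50.
Upper fence = Q3 + 1.5·IQR = 2227.00 + 1009.50 = 3236.50.
221 lies below the lower fence.

yes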